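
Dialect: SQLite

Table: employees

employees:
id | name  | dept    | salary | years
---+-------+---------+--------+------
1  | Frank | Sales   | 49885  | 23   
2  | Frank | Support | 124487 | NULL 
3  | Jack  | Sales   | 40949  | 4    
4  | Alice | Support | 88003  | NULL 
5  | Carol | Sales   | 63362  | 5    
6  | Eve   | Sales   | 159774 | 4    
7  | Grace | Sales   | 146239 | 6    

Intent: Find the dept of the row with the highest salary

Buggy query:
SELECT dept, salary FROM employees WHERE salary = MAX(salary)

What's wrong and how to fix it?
Bug: MAX(salary) is an aggregate and cannot be used directly in WHERE

Fix: Wrap MAX in a scalar subquery so WHERE compares against a single value

Corrected query:
SELECT dept, salary FROM employees WHERE salary = (SELECT MAX(salary) FROM employees)

Result:
dept  | salary
------+-------
Sales | 159774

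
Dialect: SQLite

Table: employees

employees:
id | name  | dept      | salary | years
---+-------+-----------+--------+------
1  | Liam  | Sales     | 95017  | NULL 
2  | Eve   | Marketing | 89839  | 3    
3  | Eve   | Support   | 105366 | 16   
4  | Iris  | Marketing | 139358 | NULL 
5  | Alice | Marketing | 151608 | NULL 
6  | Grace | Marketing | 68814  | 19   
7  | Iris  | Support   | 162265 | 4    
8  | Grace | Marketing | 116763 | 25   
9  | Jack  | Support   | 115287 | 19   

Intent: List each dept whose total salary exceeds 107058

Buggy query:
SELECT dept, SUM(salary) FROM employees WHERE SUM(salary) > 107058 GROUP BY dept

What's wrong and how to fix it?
Bug: Aggregate functions cannot appear in a WHERE clause

Fix: Move the aggregate condition to a HAVING clause

Corrected query:
SELECT dept, SUM(salary) FROM employees GROUP BY dept HAVING SUM(salary) > 107058

Result:
dept      | SUM(salary)
----------+------------
Marketing | 566382     
Support   | 382918     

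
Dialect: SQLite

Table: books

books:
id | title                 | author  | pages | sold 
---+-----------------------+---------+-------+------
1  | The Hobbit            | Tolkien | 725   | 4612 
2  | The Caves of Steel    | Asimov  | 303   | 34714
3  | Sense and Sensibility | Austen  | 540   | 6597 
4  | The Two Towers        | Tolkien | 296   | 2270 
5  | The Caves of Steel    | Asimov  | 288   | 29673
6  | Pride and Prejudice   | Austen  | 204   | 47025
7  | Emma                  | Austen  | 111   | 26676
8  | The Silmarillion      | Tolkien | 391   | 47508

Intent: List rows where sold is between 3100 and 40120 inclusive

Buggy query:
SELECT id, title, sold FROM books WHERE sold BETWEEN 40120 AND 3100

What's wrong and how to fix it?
Bug: BETWEEN expects the lower bound first; with 40120 AND 3100 the range is empty

Fix: Swap the bounds so the smaller value comes first

Corrected query:
SELECT id, title, sold FROM books WHERE sold BETWEEN 3100 AND 40120

Result:
id | title                 | sold 
---+-----------------------+------
1  | The Hobbit            | 4612 
2  | The Caves of Steel    | 34714
3  | Sense and Sensibility | 6597 
5  | The Caves of Steel    | 29673
7  | Emma                  | 26676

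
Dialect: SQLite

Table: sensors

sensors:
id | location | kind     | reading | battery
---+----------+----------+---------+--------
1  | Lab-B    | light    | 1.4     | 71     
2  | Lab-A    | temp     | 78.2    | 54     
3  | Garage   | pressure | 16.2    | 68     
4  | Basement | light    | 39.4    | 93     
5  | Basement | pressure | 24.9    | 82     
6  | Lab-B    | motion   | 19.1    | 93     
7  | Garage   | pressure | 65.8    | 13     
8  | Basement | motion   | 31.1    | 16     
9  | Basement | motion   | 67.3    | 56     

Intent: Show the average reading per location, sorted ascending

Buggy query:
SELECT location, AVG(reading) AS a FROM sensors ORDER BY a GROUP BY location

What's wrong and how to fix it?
Bug: ORDER BY appears before GROUP BY; SQL clause order requires GROUP BY first

Fix: Move ORDER BY to the end, after GROUP BY

Corrected query:
SELECT location, AVG(reading) AS a FROM sensors GROUP BY location ORDER BY a

Result:
location | a     
---------+-------
Lab-B    | 10.25 
Basement | 40.675
Garage   | 41    
Lab-A    | 78.2  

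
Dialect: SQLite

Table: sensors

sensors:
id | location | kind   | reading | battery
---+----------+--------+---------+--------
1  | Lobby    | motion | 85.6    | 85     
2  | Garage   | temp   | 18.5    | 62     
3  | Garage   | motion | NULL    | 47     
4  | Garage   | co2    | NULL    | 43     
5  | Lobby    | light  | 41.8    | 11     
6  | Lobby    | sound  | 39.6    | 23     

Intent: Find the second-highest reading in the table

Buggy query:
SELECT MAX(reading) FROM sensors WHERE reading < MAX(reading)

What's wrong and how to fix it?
Bug: The inner MAX is an aggregate inside WHERE, which is not allowed

Fix: Put the inner MAX in a scalar subquery

Corrected query:
SELECT MAX(reading) FROM sensors WHERE reading < (SELECT MAX(reading) FROM sensors)

Result:
MAX(reading)
------------
41.8        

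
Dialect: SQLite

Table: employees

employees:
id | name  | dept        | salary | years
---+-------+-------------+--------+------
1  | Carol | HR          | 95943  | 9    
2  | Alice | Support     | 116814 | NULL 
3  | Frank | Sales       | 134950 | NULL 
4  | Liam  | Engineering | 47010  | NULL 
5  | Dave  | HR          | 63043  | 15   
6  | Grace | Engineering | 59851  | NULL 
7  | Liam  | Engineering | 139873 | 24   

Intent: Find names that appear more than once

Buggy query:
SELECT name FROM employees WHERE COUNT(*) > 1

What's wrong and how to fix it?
Bug: WHERE can't reference COUNT(*); aggregates are computed after WHERE

Fix: GROUP BY name, then filter groups with HAVING COUNT(*) > 1

Corrected query:
SELECT name FROM employees GROUP BY name HAVING COUNT(*) > 1

Result:
name
----
Liam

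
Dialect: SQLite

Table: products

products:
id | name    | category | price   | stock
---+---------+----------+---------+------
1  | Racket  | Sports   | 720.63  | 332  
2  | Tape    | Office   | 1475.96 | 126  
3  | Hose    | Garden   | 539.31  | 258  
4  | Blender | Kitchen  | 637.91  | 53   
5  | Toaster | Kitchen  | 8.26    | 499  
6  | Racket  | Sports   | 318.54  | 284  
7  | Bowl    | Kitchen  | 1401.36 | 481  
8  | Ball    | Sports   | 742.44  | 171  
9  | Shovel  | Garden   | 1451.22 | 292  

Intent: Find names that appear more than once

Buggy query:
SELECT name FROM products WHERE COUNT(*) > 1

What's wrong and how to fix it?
Bug: WHERE can't reference COUNT(*); aggregates are computed after WHERE

Fix: Group first, then use HAVING for the count condition

Corrected query:
SELECT name FROM products GROUP BY name HAVING COUNT(*) > 1

Result:
name  
------
Racket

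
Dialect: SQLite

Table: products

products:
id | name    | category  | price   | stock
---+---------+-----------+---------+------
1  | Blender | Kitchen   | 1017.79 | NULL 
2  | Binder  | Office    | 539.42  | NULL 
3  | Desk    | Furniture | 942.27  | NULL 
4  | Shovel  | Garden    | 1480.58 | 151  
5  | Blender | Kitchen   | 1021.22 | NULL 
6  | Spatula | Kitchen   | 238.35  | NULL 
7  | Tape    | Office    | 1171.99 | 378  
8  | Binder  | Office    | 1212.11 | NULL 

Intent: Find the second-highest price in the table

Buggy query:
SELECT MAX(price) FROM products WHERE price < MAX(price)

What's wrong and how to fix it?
Bug: The inner MAX is an aggregate inside WHERE, which is not allowed

Fix: Compute the overall MAX in a subquery, then take MAX of rows below it

Corrected query:
SELECT MAX(price) FROM products WHERE price < (SELECT MAX(price) FROM products)

Result:
MAX(price)
----------
1212.11   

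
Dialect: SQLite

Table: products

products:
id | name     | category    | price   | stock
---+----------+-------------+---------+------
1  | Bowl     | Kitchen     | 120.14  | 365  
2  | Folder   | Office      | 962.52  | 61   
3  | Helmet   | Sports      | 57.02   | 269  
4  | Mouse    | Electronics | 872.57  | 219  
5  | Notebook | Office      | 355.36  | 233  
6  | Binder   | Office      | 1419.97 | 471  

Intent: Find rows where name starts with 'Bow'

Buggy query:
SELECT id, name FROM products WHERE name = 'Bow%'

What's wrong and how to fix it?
Bug: '=' compares the literal string including the % character; pattern matching needs LIKE

Fix: Replace '=' with LIKE so 'Bow%' is treated as a pattern

Corrected query:
SELECT id, name FROM products WHERE name LIKE 'Bow%'

Result:
id | name
---+-----
1  | Bowl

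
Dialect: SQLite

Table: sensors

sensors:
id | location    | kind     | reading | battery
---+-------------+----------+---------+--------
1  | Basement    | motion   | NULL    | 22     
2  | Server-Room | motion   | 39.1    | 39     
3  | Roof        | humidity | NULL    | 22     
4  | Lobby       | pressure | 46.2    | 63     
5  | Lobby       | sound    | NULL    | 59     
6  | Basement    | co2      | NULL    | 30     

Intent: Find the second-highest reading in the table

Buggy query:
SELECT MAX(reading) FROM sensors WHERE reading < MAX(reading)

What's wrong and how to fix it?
Bug: MAX(reading) on the right of the comparison is an aggregate-in-WHERE error

Fix: Put the inner MAX in a scalar subquery

Corrected query:
SELECT MAX(reading) FROM sensors WHERE reading < (SELECT MAX(reading) FROM sensors)

Result:
MAX(reading)
------------
39.1        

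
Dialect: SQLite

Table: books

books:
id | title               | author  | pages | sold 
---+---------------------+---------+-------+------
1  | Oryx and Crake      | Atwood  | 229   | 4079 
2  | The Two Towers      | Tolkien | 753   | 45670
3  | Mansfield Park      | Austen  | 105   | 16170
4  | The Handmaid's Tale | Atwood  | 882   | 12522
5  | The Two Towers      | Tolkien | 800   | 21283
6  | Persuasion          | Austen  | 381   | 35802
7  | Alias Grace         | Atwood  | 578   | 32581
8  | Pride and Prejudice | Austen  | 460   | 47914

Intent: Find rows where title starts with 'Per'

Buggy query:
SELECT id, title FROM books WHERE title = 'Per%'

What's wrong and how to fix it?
Bug: '=' compares the literal string including the % character; pattern matching needs LIKE

Fix: Replace '=' with LIKE so 'Per%' is treated as a pattern

Corrected query:
SELECT id, title FROM books WHERE title LIKE 'Per%'

Result:
id | title     
---+-----------
6  | Persuasion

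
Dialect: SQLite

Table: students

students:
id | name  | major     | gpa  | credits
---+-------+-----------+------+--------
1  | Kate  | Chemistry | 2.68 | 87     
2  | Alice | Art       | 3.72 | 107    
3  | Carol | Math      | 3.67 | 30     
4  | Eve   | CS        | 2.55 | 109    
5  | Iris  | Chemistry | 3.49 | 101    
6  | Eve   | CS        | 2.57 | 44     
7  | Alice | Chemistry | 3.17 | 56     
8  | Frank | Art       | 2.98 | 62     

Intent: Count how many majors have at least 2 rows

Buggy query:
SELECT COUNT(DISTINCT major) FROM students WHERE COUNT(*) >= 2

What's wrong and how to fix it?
Bug: COUNT(*) cannot appear in WHERE; the per-group count doesn't exist yet

Fix: Group first with HAVING COUNT(*) >= 2, then COUNT the resulting groups

Corrected query:
SELECT COUNT(*) FROM (SELECT major FROM students GROUP BY major HAVING COUNT(*) >= 2)

Result:
COUNT(*)
--------
3       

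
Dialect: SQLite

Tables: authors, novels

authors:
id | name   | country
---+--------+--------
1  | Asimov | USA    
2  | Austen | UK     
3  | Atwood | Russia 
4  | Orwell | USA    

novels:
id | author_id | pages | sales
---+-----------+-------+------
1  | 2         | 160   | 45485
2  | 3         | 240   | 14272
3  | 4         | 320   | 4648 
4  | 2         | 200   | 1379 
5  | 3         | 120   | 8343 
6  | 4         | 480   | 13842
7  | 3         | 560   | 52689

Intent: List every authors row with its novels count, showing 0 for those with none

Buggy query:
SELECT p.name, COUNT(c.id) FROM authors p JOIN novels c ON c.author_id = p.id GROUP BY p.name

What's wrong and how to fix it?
Bug: An inner join excludes parents with zero children

Fix: Switch to LEFT JOIN to retain unmatched parent rows

Corrected query:
SELECT p.name, COUNT(c.id) FROM authors p LEFT JOIN novels c ON c.author_id = p.id GROUP BY p.name

Result:
name   | COUNT(c.id)
-------+------------
Asimov | 0          
Atwood | 3          
Austen | 2          
Orwell | 2          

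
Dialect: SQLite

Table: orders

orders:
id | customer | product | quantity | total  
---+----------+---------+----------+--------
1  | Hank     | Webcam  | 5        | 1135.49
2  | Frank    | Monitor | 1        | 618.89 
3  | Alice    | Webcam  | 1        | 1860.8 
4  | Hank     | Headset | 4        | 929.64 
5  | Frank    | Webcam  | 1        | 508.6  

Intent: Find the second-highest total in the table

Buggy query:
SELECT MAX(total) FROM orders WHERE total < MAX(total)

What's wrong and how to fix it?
Bug: The inner MAX is an aggregate inside WHERE, which is not allowed

Fix: Put the inner MAX in a scalar subquery

Corrected query:
SELECT MAX(total) FROM orders WHERE total < (SELECT MAX(total) FROM orders)

Result:
MAX(total)
----------
1135.49   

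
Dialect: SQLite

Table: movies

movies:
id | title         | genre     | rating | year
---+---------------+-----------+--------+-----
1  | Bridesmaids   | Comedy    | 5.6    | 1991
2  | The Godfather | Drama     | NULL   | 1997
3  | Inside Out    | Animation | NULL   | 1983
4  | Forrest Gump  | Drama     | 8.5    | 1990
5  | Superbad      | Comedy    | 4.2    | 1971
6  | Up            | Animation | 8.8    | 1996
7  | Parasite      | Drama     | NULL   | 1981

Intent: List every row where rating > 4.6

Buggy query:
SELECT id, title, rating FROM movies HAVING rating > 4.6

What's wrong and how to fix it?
Bug: HAVING filters the output of aggregation, but this query has no GROUP BY and no aggregate functions, so SQLite rejects it (HAVING clause on a non-aggregate query); the condition here is per row

Fix: Use WHERE for row-level filtering

Corrected query:
SELECT id, title, rating FROM movies WHERE rating > 4.6

Result:
id | title        | rating
---+--------------+-------
1  | Bridesmaids  | 5.6   
4  | Forrest Gump | 8.5   
6  | Up           | 8.8   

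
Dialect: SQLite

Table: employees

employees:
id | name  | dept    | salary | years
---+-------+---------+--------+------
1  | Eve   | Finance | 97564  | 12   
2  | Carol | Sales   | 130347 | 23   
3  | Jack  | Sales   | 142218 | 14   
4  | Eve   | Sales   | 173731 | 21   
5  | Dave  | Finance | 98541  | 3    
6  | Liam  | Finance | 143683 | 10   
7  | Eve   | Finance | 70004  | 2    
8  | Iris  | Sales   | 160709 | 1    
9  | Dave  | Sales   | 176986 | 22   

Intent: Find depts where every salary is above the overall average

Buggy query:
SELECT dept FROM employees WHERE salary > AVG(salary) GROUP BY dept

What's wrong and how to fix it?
Bug: WHERE evaluates per row before aggregation, so AVG() is unavailable

Fix: Use a subquery for AVG and a HAVING MIN(...) filter so the condition holds for every row in the group

Corrected query:
SELECT dept FROM employees GROUP BY dept HAVING MIN(salary) > (SELECT AVG(salary) FROM employees)

Result:
(no rows)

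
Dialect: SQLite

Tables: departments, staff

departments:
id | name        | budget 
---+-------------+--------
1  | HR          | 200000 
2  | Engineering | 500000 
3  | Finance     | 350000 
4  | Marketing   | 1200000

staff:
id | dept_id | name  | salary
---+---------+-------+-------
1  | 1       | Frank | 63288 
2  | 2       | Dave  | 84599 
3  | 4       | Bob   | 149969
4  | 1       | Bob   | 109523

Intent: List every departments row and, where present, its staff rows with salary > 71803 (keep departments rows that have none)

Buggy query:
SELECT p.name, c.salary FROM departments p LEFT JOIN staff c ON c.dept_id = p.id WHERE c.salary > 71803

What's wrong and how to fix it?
Bug: Filtering c.salary in WHERE discards the NULL rows produced by LEFT JOIN, turning it into an inner join

Fix: Move the right-table condition into the ON clause so unmatched parents are kept

Corrected query:
SELECT p.name, c.salary FROM departments p LEFT JOIN staff c ON c.dept_id = p.id AND c.salary > 71803

Result:
name        | salary
------------+-------
HR          | 109523
Engineering | 84599 
Finance     | NULL  
Marketing   | 149969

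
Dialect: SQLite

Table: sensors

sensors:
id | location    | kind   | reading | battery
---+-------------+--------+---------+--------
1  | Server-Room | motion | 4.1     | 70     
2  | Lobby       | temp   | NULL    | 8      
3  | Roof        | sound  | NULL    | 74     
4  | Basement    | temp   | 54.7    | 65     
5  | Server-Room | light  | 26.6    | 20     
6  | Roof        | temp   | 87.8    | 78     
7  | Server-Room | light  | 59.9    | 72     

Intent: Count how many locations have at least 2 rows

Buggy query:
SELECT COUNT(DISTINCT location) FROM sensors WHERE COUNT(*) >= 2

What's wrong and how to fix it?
Bug: WHERE filters individual rows, not groups, so a group-level COUNT is invalid there

Fix: Use a subquery that GROUPs and filters with HAVING, then count its rows

Corrected query:
SELECT COUNT(*) FROM (SELECT location FROM sensors GROUP BY location HAVING COUNT(*) >= 2)

Result:
COUNT(*)
--------
2       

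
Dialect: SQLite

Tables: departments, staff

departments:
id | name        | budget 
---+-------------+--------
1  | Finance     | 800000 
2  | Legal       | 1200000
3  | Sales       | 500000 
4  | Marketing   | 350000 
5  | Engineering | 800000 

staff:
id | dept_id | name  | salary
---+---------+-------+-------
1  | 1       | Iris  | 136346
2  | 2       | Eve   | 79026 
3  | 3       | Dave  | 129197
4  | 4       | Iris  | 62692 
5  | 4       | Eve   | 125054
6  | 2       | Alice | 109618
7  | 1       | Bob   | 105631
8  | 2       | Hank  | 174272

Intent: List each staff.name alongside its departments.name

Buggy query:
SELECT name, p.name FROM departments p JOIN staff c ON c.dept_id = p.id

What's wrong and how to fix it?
Bug: 'name' exists in both joined tables, so the database can't tell which one is meant

Fix: Qualify the column with its table alias (c.name)

Corrected query:
SELECT c.name, p.name FROM departments p JOIN staff c ON c.dept_id = p.id

Result:
name  | name     
------+----------
Iris  | Finance  
Eve   | Legal    
Dave  | Sales    
Iris  | Marketing
Eve   | Marketing
Alice | Legal    
Bob   | Finance  
Hank  | Legal    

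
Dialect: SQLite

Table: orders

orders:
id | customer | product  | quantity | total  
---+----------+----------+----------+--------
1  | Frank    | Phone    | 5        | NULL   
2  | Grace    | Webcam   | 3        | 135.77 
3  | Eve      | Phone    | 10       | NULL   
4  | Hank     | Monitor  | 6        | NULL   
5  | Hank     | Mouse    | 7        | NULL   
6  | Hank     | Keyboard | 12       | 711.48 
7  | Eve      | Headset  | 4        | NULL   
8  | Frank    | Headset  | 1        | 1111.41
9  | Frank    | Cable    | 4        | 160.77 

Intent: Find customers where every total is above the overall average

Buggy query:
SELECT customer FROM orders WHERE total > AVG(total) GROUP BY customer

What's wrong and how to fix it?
Bug: AVG() is an aggregate; it can't sit directly in WHERE

Fix: Use a subquery for AVG and a HAVING MIN(...) filter so the condition holds for every row in the group

Corrected query:
SELECT customer FROM orders GROUP BY customer HAVING MIN(total) > (SELECT AVG(total) FROM orders)

Result:
customer
--------
Hank    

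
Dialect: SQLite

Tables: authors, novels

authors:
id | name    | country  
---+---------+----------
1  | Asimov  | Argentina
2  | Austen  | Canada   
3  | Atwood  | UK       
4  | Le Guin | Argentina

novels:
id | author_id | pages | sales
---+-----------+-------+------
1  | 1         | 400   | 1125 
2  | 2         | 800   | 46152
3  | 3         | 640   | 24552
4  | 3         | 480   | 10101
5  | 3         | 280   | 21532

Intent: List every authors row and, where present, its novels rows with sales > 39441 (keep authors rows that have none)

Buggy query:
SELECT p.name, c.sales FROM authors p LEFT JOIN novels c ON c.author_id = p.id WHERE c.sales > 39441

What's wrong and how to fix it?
Bug: Filtering c.sales in WHERE discards the NULL rows produced by LEFT JOIN, turning it into an inner join

Fix: Put 'c.sales > 39441' in the JOIN's ON clause instead of WHERE

Corrected query:
SELECT p.name, c.sales FROM authors p LEFT JOIN novels c ON c.author_id = p.id AND c.sales > 39441

Result:
name    | sales
--------+------
Asimov  | NULL 
Austen  | 46152
Atwood  | NULL 
Le Guin | NULL 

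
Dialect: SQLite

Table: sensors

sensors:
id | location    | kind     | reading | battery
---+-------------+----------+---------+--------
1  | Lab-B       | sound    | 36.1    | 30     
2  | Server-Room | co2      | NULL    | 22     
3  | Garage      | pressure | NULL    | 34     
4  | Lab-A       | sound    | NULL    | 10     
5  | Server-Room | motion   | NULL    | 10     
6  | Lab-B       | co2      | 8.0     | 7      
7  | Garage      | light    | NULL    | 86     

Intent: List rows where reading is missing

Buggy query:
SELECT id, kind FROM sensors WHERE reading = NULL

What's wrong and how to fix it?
Bug: Comparing to NULL with '=' never matches; NULL = NULL is unknown, not true

Fix: Use IS NULL to test for NULL

Corrected query:
SELECT id, kind FROM sensors WHERE reading IS NULL

Result:
id | kind    
---+---------
2  | co2     
3  | pressure
4  | sound   
5  | motion  
7  | light   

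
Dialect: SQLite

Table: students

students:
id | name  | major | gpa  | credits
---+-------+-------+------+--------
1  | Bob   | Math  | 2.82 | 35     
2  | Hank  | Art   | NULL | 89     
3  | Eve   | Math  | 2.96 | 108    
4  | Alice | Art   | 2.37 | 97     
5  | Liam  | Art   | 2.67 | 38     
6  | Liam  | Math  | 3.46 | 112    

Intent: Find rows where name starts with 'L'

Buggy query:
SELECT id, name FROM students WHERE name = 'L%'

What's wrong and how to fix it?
Bug: Wildcards only work with LIKE; '=' treats '%' as a literal character

Fix: Replace '=' with LIKE so 'L%' is treated as a pattern

Corrected query:
SELECT id, name FROM students WHERE name LIKE 'L%'

Result:
id | name
---+-----
5  | Liam
6  | Liam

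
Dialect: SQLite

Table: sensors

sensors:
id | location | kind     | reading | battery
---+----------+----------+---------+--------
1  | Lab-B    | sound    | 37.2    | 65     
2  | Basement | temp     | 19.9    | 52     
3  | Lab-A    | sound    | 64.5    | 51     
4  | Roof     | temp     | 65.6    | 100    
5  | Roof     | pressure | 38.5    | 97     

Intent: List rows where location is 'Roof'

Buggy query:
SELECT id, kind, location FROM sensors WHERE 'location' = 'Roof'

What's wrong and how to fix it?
Bug: 'location' in single quotes is a string literal, not the column; the comparison is literal-vs-literal and never true

Fix: Reference the column as location without single quotes

Corrected query:
SELECT id, kind, location FROM sensors WHERE location = 'Roof'

Result:
id | kind     | location
---+----------+---------
4  | temp     | Roof    
5  | pressure | Roof    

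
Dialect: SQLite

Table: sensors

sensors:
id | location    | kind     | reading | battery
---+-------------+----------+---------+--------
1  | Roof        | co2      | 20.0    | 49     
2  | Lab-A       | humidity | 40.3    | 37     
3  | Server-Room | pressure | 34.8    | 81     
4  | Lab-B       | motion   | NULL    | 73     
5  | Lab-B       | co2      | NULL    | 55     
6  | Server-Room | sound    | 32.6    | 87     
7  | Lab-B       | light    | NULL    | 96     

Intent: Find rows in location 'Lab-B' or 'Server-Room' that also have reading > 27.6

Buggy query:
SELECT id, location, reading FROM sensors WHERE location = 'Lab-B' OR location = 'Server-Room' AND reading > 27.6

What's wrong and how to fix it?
Bug: AND binds tighter than OR, so this parses as location = 'Lab-B' OR (location = 'Server-Room' AND reading > 27.6)

Fix: Group the OR with parentheses (or use IN), then AND the threshold

Corrected query:
SELECT id, location, reading FROM sensors WHERE (location = 'Lab-B' OR location = 'Server-Room') AND reading > 27.6

Result:
id | location    | reading
---+-------------+--------
3  | Server-Room | 34.8   
6  | Server-Room | 32.6   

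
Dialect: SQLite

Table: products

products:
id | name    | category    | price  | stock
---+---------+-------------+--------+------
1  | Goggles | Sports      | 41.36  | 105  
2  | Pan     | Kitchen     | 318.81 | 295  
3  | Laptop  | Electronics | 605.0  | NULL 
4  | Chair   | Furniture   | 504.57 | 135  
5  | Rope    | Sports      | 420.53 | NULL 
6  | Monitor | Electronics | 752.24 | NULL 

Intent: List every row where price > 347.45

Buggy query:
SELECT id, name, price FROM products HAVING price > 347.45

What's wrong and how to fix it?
Bug: HAVING filters the output of aggregation, but this query has no GROUP BY and no aggregate functions, so SQLite rejects it (HAVING clause on a non-aggregate query); the condition here is per row

Fix: Use WHERE for row-level filtering

Corrected query:
SELECT id, name, price FROM products WHERE price > 347.45

Result:
id | name    | price 
---+---------+-------
3  | Laptop  | 605   
4  | Chair   | 504.57
5  | Rope    | 420.53
6  | Monitor | 752.24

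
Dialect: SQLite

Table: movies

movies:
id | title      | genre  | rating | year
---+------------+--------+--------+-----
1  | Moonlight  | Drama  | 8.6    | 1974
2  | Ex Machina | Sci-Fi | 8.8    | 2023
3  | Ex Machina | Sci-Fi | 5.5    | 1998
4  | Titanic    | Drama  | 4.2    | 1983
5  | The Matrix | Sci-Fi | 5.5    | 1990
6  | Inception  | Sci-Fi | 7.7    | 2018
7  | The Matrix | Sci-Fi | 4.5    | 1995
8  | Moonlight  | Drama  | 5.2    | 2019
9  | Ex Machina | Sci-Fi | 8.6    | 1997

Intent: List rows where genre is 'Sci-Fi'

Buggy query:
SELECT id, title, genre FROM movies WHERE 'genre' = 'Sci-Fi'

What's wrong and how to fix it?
Bug: Single quotes denote string literals in SQL; the column name is being compared as a constant string

Fix: Reference the column as genre without single quotes

Corrected query:
SELECT id, title, genre FROM movies WHERE genre = 'Sci-Fi'

Result:
id | title      | genre 
---+------------+-------
2  | Ex Machina | Sci-Fi
3  | Ex Machina | Sci-Fi
5  | The Matrix | Sci-Fi
6  | Inception  | Sci-Fi
7  | The Matrix | Sci-Fi
9  | Ex Machina | Sci-Fi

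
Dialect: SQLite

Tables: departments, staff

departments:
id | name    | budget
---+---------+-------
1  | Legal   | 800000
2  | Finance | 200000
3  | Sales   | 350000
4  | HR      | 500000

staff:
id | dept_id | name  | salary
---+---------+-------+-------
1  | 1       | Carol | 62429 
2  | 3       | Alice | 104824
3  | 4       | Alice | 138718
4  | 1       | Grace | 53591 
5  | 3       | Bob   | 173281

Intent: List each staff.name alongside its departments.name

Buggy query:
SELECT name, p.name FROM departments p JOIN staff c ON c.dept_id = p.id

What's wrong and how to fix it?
Bug: 'name' exists in both joined tables, so the database can't tell which one is meant

Fix: Qualify the column with its table alias (c.name)

Corrected query:
SELECT c.name, p.name FROM departments p JOIN staff c ON c.dept_id = p.id

Result:
name  | name 
------+------
Carol | Legal
Alice | Sales
Alice | HR   
Grace | Legal
Bob   | Sales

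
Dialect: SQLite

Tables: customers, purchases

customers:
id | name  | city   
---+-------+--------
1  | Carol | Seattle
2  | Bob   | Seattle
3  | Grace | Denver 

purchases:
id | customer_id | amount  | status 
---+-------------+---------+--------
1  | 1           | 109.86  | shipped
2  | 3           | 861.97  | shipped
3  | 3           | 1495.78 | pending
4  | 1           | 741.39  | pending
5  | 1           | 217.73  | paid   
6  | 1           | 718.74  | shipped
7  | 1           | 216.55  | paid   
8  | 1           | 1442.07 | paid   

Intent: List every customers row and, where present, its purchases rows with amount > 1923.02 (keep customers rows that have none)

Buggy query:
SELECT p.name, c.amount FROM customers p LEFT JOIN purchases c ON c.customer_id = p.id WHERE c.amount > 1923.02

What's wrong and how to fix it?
Bug: A WHERE condition on the right-hand table after LEFT JOIN drops unmatched parents

Fix: Put 'c.amount > 1923.02' in the JOIN's ON clause instead of WHERE

Corrected query:
SELECT p.name, c.amount FROM customers p LEFT JOIN purchases c ON c.customer_id = p.id AND c.amount > 1923.02

Result:
name  | amount
------+-------
Carol | NULL  
Bob   | NULL  
Grace | NULL  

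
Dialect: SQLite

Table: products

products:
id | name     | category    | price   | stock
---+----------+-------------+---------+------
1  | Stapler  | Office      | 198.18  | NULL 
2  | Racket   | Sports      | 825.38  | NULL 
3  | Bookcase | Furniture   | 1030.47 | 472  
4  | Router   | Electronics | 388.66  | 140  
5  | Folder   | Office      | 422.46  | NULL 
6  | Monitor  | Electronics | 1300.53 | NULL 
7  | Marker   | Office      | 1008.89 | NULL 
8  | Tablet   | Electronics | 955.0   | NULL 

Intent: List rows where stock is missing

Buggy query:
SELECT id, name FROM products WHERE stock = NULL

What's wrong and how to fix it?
Bug: Comparing to NULL with '=' never matches; NULL = NULL is unknown, not true

Fix: Replace '= NULL' with 'IS NULL'

Corrected query:
SELECT id, name FROM products WHERE stock IS NULL

Result:
id | name   
---+--------
1  | Stapler
2  | Racket 
5  | Folder 
6  | Monitor
7  | Marker 
8  | Tablet 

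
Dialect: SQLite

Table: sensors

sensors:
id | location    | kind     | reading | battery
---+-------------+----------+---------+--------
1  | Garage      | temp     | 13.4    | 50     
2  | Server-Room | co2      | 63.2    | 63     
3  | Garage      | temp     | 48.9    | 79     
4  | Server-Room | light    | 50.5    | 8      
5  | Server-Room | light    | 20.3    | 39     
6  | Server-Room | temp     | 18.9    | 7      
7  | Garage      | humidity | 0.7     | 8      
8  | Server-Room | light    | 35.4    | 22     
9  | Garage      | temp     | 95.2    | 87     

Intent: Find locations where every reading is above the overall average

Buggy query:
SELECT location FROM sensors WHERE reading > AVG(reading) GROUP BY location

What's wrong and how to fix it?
Bug: WHERE evaluates per row before aggregation, so AVG() is unavailable

Fix: Compute the overall average in a scalar subquery and compare each group's MIN against it in HAVING

Corrected query:
SELECT location FROM sensors GROUP BY location HAVING MIN(reading) > (SELECT AVG(reading) FROM sensors)

Result:
(no rows)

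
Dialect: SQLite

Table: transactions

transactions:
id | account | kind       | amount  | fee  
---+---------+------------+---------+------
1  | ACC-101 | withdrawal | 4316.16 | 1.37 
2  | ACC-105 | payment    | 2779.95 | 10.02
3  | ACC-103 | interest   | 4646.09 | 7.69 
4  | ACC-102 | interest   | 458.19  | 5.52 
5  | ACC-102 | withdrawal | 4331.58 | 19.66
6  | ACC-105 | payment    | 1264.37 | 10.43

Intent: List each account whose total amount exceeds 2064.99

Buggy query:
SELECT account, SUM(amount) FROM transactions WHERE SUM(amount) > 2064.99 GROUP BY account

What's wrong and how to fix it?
Bug: WHERE runs before GROUP BY, so aggregates aren't available there

Fix: Move the aggregate condition to a HAVING clause

Corrected query:
SELECT account, SUM(amount) FROM transactions GROUP BY account HAVING SUM(amount) > 2064.99

Result:
account | SUM(amount)
--------+------------
ACC-101 | 4316.16    
ACC-102 | 4789.77    
ACC-103 | 4646.09    
ACC-105 | 4044.32    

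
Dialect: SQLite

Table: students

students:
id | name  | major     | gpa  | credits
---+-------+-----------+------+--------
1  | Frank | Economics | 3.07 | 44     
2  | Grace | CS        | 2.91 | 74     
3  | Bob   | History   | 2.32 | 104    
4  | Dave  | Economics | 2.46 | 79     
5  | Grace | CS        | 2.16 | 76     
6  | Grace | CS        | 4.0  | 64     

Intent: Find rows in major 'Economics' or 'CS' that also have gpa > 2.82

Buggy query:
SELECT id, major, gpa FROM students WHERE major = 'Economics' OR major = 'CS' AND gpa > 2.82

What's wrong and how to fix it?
Bug: AND binds tighter than OR, so this parses as major = 'Economics' OR (major = 'CS' AND gpa > 2.82)

Fix: Group the OR with parentheses (or use IN), then AND the threshold

Corrected query:
SELECT id, major, gpa FROM students WHERE (major = 'Economics' OR major = 'CS') AND gpa > 2.82

Result:
id | major     | gpa 
---+-----------+-----
1  | Economics | 3.07
2  | CS        | 2.91
6  | CS        | 4   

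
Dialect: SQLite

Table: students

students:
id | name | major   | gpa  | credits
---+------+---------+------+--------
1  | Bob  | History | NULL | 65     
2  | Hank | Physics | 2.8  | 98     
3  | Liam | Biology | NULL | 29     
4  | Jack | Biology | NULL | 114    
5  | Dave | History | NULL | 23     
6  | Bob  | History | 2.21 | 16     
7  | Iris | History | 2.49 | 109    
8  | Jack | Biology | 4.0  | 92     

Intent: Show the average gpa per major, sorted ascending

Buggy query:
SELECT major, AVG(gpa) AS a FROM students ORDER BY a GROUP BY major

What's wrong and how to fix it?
Bug: GROUP BY must precede ORDER BY

Fix: Move ORDER BY to the end, after GROUP BY

Corrected query:
SELECT major, AVG(gpa) AS a FROM students GROUP BY major ORDER BY a

Result:
major   | a   
--------+-----
History | 2.35
Physics | 2.8 
Biology | 4   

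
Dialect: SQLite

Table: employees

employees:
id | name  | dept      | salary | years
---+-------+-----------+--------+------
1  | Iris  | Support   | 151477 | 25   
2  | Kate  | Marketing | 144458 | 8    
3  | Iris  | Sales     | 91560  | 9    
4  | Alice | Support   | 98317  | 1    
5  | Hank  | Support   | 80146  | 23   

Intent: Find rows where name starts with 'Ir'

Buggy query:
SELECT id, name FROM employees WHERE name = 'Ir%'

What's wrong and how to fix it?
Bug: Wildcards only work with LIKE; '=' treats '%' as a literal character

Fix: Replace '=' with LIKE so 'Ir%' is treated as a pattern

Corrected query:
SELECT id, name FROM employees WHERE name LIKE 'Ir%'

Result:
id | name
---+-----
1  | Iris
3  | Iris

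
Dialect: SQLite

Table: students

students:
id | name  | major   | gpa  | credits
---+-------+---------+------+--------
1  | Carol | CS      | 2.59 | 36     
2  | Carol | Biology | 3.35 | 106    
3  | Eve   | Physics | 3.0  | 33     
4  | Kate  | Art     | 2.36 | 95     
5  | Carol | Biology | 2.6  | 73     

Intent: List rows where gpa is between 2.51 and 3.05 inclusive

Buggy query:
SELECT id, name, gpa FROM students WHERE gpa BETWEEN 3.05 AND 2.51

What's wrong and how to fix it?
Bug: BETWEEN expects the lower bound first; with 3.05 AND 2.51 the range is empty

Fix: Swap the bounds so the smaller value comes first

Corrected query:
SELECT id, name, gpa FROM students WHERE gpa BETWEEN 2.51 AND 3.05

Result:
id | name  | gpa 
---+-------+-----
1  | Carol | 2.59
3  | Eve   | 3   
5  | Carol | 2.6 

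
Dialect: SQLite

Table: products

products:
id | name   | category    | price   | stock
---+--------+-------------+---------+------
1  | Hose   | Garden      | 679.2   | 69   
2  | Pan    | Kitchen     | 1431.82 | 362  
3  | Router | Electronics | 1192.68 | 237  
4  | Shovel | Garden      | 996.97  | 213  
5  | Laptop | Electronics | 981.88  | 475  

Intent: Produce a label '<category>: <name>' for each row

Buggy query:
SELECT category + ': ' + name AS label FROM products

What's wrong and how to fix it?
Bug: SQLite uses || for string concatenation; + coerces text to numbers (yielding 0)

Fix: Replace + with || to concatenate text

Corrected query:
SELECT category || ': ' || name AS label FROM products

Result:
label              
-------------------
Garden: Hose       
Kitchen: Pan       
Electronics: Router
Garden: Shovel     
Electronics: Laptop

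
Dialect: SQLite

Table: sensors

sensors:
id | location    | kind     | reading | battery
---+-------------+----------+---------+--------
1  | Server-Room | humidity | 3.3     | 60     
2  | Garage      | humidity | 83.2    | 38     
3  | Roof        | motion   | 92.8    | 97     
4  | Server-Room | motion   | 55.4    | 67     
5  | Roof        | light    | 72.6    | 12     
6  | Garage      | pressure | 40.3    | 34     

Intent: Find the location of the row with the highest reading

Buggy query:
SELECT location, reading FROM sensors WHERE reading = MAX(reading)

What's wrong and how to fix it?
Bug: MAX(reading) is an aggregate and cannot be used directly in WHERE

Fix: Use a subquery: WHERE reading = (SELECT MAX(reading) FROM sensors)

Corrected query:
SELECT location, reading FROM sensors WHERE reading = (SELECT MAX(reading) FROM sensors)

Result:
location | reading
---------+--------
Roof     | 92.8   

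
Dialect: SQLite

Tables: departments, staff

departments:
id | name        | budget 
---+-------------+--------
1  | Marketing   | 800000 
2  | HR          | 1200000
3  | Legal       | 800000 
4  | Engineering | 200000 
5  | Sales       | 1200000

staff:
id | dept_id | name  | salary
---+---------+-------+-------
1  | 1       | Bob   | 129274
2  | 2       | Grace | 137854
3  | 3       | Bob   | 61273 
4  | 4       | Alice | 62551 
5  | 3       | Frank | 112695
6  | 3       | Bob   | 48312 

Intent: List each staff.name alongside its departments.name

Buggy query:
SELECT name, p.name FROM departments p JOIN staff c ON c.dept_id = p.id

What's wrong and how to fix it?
Bug: 'name' exists in both joined tables, so the database can't tell which one is meant

Fix: Qualify the column with its table alias (c.name)

Corrected query:
SELECT c.name, p.name FROM departments p JOIN staff c ON c.dept_id = p.id

Result:
name  | name       
------+------------
Bob   | Marketing  
Grace | HR         
Bob   | Legal      
Alice | Engineering
Frank | Legal      
Bob   | Legal      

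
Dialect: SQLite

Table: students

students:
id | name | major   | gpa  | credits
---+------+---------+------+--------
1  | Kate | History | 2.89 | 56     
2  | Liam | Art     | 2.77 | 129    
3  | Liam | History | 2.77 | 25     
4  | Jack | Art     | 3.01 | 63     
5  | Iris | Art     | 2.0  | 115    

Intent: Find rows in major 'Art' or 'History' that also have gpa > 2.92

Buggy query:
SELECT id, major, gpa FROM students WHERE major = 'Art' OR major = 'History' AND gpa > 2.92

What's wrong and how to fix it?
Bug: Without parentheses, AND is evaluated before OR, so the gpa filter only applies to the 'History' branch

Fix: Group the OR with parentheses (or use IN), then AND the threshold

Corrected query:
SELECT id, major, gpa FROM students WHERE (major = 'Art' OR major = 'History') AND gpa > 2.92

Result:
id | major | gpa 
---+-------+-----
4  | Art   | 3.01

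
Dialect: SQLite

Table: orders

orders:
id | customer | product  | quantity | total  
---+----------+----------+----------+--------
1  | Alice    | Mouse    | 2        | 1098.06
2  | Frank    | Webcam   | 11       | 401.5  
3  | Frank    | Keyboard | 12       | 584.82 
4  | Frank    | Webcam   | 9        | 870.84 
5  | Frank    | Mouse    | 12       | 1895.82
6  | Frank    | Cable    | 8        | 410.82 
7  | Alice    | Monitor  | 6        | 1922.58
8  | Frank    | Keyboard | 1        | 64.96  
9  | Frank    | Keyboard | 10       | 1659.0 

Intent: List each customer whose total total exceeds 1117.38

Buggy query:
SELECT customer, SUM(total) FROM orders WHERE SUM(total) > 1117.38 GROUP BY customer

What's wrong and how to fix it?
Bug: SUM(total) is an aggregate, but WHERE filters rows before aggregation

Fix: Use HAVING (which filters groups after aggregation) instead of WHERE

Corrected query:
SELECT customer, SUM(total) FROM orders GROUP BY customer HAVING SUM(total) > 1117.38

Result:
customer | SUM(total)
---------+-----------
Alice    | 3020.64   
Frank    | 5887.76   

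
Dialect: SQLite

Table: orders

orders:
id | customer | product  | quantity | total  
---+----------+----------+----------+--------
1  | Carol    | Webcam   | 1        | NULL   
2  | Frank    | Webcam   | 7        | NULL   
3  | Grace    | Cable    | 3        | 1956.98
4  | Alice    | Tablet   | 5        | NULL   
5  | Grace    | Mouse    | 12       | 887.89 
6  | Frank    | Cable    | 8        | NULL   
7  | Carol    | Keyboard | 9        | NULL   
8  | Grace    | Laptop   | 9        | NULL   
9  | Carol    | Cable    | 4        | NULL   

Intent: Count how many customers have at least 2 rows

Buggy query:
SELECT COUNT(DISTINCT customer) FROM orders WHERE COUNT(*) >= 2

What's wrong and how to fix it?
Bug: WHERE filters individual rows, not groups, so a group-level COUNT is invalid there

Fix: Group first with HAVING COUNT(*) >= 2, then COUNT the resulting groups

Corrected query:
SELECT COUNT(*) FROM (SELECT customer FROM orders GROUP BY customer HAVING COUNT(*) >= 2)

Result:
COUNT(*)
--------
3       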